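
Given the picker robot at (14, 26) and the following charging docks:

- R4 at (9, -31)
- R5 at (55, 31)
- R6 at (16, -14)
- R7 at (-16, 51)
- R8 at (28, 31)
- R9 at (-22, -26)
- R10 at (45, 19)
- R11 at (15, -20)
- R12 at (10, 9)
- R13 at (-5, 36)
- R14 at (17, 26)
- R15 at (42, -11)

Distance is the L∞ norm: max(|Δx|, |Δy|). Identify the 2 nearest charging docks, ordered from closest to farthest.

R14, R8

Distances from (14, 26):
R4: max(|-5|, |-57|) = 57
R5: max(|41|, |5|) = 41
R6: max(|2|, |-40|) = 40
R7: max(|-30|, |25|) = 30
R8: max(|14|, |5|) = 14
R9: max(|-36|, |-52|) = 52
R10: max(|31|, |-7|) = 31
R11: max(|1|, |-46|) = 46
R12: max(|-4|, |-17|) = 17
R13: max(|-19|, |10|) = 19
R14: max(|3|, |0|) = 3
R15: max(|28|, |-37|) = 37
Sorted: R14 (3) < R8 (14) < R12 (17) < R13 (19) < …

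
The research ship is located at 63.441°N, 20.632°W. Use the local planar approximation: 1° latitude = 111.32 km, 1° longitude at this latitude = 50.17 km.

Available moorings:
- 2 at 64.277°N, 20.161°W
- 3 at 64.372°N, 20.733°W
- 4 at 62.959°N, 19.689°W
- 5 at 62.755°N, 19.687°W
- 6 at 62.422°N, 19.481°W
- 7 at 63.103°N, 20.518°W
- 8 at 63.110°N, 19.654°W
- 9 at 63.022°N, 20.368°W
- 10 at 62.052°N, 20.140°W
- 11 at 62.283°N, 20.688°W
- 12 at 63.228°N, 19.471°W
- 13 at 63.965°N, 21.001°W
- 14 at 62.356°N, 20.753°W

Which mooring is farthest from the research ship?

Distances from 63.441°N, 20.632°W:
2: 96.017 km
3: 103.763 km
4: 71.535 km
5: 89.886 km
6: 127.287 km
7: 38.058 km
8: 61.361 km
9: 48.487 km
10: 156.581 km
11: 128.939 km
12: 62.889 km
13: 61.199 km
14: 120.935 km
Maximum: 10 at 156.581 km.

10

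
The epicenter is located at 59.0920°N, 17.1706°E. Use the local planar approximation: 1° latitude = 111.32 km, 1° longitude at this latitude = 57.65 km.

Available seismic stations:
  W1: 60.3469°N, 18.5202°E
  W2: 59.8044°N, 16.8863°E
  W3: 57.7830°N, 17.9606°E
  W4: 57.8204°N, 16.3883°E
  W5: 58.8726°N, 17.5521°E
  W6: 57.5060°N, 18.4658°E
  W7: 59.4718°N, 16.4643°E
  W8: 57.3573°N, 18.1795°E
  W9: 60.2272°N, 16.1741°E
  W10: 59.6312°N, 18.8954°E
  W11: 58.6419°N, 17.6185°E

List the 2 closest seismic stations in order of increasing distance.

W5, W11

Distances from 59.0920°N, 17.1706°E:
W1: √((1.2549·111.32)² + (1.3496·57.65)²) = √(19514.823780 + 6053.530884) = 159.9011 km
W2: √((0.7124·111.32)² + (-0.2843·57.65)²) = √(6289.182784 + 268.628658) = 80.9803 km
W3: √((-1.3090·111.32)² + (0.7900·57.65)²) = √(21233.700552 + 2074.210392) = 152.6693 km
W4: √((-1.2716·111.32)² + (-0.7823·57.65)²) = √(20037.679868 + 2033.973469) = 148.5653 km
W5: √((-0.2194·111.32)² + (0.3815·57.65)²) = √(596.512628 + 483.712943) = 32.8668 km
W6: √((-1.5860·111.32)² + (1.2952·57.65)²) = √(31171.145424 + 5575.352038) = 191.6938 km
W7: √((0.3798·111.32)² + (-0.7063·57.65)²) = √(1787.542253 + 1657.971404) = 58.6985 km
W8: √((-1.7347·111.32)² + (1.0089·57.65)²) = √(37290.237751 + 3382.944457) = 201.6759 km
W9: √((1.1352·111.32)² + (-0.9965·57.65)²) = √(15969.494172 + 3300.298556) = 138.8157 km
W10: √((0.5392·111.32)² + (1.7248·57.65)²) = √(3602.849844 + 9887.263541) = 116.1469 km
W11: √((-0.4501·111.32)² + (0.4479·57.65)²) = √(2510.524253 + 666.746505) = 56.3673 km
Sorted: W5 (32.8668 km) < W11 (56.3673 km) < W7 (58.6985 km) < W2 (80.9803 km) < …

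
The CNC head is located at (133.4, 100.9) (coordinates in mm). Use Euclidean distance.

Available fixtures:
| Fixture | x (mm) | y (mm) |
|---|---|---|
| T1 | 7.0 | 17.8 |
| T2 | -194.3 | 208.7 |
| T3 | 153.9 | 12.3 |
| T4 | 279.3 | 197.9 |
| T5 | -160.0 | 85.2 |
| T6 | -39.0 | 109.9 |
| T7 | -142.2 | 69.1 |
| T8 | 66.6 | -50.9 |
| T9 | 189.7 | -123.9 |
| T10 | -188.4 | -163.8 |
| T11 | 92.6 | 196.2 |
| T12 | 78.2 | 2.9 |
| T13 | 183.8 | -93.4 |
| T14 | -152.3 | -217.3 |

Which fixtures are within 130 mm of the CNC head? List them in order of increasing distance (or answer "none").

T3, T11, T12

Distances from (133.4, 100.9):
T1: 151.3 mm
T2: 345.0 mm
T3: 90.9 mm
T4: 175.2 mm
T5: 293.8 mm
T6: 172.6 mm
T7: 277.4 mm
T8: 165.8 mm
T9: 231.7 mm
T10: 416.7 mm
T11: 103.7 mm
T12: 112.5 mm
T13: 200.7 mm
T14: 427.6 mm
Threshold 130 mm: T3 (90.9 mm), T11 (103.7 mm), T12 (112.5 mm) are within range.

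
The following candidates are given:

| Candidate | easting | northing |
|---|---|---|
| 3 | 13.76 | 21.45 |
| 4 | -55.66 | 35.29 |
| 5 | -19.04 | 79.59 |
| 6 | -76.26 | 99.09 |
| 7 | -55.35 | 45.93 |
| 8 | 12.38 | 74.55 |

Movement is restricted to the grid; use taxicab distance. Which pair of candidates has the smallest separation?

Pairwise distances:
4–7: 10.95
5–8: 36.46
3–8: 54.48
5–7: 69.97
6–7: 74.07
5–6: 76.72
4–5: 80.92
3–4: 83.26
4–6: 84.40
3–5: 90.94
3–7: 93.59
7–8: 96.35
4–8: 107.30
6–8: 113.18
3–6: 167.66
Closest pair: 4–7 at 10.95.

4 and 7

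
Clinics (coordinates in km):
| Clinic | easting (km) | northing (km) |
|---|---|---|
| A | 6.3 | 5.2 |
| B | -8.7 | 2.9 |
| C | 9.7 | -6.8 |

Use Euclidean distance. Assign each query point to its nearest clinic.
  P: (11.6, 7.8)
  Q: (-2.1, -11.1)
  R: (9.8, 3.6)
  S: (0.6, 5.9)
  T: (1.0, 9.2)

P at (11.6, 7.8):
  A: √((-5.3)² + (-2.6)²) = √(28.090 + 6.760) = 5.9 km
  B: √((-20.3)² + (-4.9)²) = √(412.090 + 24.010) = 20.9 km
  C: √((-1.9)² + (-14.6)²) = √(3.610 + 213.160) = 14.7 km
  → nearest: A (5.9 km)
Q at (-2.1, -11.1):
  A: √((8.4)² + (16.3)²) = √(70.560 + 265.690) = 18.3 km
  B: √((-6.6)² + (14.0)²) = √(43.560 + 196.000) = 15.5 km
  C: √((11.8)² + (4.3)²) = √(139.240 + 18.490) = 12.6 km
  → nearest: C (12.6 km)
R at (9.8, 3.6):
  A: √((-3.5)² + (1.6)²) = √(12.250 + 2.560) = 3.8 km
  B: √((-18.5)² + (-0.7)²) = √(342.250 + 0.490) = 18.5 km
  C: √((-0.1)² + (-10.4)²) = √(0.010 + 108.160) = 10.4 km
  → nearest: A (3.8 km)
S at (0.6, 5.9):
  A: √((5.7)² + (-0.7)²) = √(32.490 + 0.490) = 5.7 km
  B: √((-9.3)² + (-3.0)²) = √(86.490 + 9.000) = 9.8 km
  C: √((9.1)² + (-12.7)²) = √(82.810 + 161.290) = 15.6 km
  → nearest: A (5.7 km)
T at (1.0, 9.2):
  A: √((5.3)² + (-4.0)²) = √(28.090 + 16.000) = 6.6 km
  B: √((-9.7)² + (-6.3)²) = √(94.090 + 39.690) = 11.6 km
  C: √((8.7)² + (-16.0)²) = √(75.690 + 256.000) = 18.2 km
  → nearest: A (6.6 km)

P→A; Q→C; R→A; S→A; T→A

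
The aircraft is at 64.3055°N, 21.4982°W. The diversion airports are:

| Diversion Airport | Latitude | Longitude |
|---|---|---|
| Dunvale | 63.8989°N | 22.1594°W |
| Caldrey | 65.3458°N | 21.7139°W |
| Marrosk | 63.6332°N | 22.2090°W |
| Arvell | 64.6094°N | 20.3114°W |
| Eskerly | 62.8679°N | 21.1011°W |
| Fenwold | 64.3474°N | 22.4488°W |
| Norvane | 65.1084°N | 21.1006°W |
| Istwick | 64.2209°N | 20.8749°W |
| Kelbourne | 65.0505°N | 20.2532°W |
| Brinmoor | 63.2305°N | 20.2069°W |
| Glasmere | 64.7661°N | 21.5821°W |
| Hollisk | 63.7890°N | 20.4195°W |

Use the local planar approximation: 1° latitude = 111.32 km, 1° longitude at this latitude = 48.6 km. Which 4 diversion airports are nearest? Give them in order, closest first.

Istwick, Fenwold, Glasmere, Dunvale

Distances from 64.3055°N, 21.4982°W:
Dunvale: √((-0.4066·111.32)² + (-0.6612·48.6)²) = √(2048.713098 + 1032.614522) = 55.5097 km
Caldrey: √((1.0403·111.32)² + (-0.2157·48.6)²) = √(13411.075032 + 109.893708) = 116.2797 km
Marrosk: √((-0.6723·111.32)² + (-0.7108·48.6)²) = √(5601.090861 + 1193.348734) = 82.4284 km
Arvell: √((0.3039·111.32)² + (1.1868·48.6)²) = √(1144.478914 + 3326.807055) = 66.8677 km
Eskerly: √((-1.4376·111.32)² + (0.3971·48.6)²) = √(25610.763371 + 372.453717) = 161.1931 km
Fenwold: √((0.0419·111.32)² + (-0.9506·48.6)²) = √(21.755769 + 2134.362385) = 46.4340 km
Norvane: √((0.8029·111.32)² + (0.3976·48.6)²) = √(7988.574895 + 373.392242) = 91.4438 km
Istwick: √((-0.0846·111.32)² + (0.6233·48.6)²) = √(88.692546 + 917.628286) = 31.7226 km
Kelbourne: √((0.7450·111.32)² + (1.2450·48.6)²) = √(6877.948836 + 3661.097049) = 102.6599 km
Brinmoor: √((-1.0750·111.32)² + (1.2913·48.6)²) = √(14320.669561 + 3938.463642) = 135.1264 km
Glasmere: √((0.4606·111.32)² + (-0.0839·48.6)²) = √(2629.022256 + 16.626332) = 51.4359 km
Hollisk: √((-0.5165·111.32)² + (1.0787·48.6)²) = √(3305.879710 + 2748.361752) = 77.8090 km
Sorted: Istwick (31.7226 km) < Fenwold (46.4340 km) < Glasmere (51.4359 km) < Dunvale (55.5097 km) < Arvell (66.8677 km) < Hollisk (77.8090 km) < …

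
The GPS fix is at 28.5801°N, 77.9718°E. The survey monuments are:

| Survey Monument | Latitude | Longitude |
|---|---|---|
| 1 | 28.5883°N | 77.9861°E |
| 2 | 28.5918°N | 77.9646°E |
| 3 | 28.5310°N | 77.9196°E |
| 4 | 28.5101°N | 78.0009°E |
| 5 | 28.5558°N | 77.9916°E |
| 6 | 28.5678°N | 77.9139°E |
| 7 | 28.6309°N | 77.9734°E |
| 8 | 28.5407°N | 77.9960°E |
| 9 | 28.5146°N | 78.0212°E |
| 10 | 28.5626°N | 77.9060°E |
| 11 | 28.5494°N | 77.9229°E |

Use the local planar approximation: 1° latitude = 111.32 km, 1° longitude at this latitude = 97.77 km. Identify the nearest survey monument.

Distances from 28.5801°N, 77.9718°E:
1: √((0.0082·111.32)² + (0.0143·97.77)²) = √(0.833248 + 1.954714) = 1.6697 km
2: √((0.0117·111.32)² + (-0.0072·97.77)²) = √(1.696360 + 0.495537) = 1.4805 km
3: √((-0.0491·111.32)² + (-0.0522·97.77)²) = √(29.875101 + 26.046672) = 7.4781 km
4: √((-0.0700·111.32)² + (0.0291·97.77)²) = √(60.721498 + 8.094634) = 8.2955 km
5: √((-0.0243·111.32)² + (0.0198·97.77)²) = √(7.317436 + 3.747500) = 3.3264 km
6: √((-0.0123·111.32)² + (-0.0579·97.77)²) = √(1.874807 + 32.045596) = 5.8241 km
7: √((0.0508·111.32)² + (0.0016·97.77)²) = √(31.979658 + 0.024471) = 5.6572 km
8: √((-0.0394·111.32)² + (0.0242·97.77)²) = √(19.237066 + 5.598117) = 4.9835 km
9: √((-0.0655·111.32)² + (0.0494·97.77)²) = √(53.165389 + 23.327335) = 8.7460 km
10: √((-0.0175·111.32)² + (-0.0658·97.77)²) = √(3.795094 + 41.386911) = 6.7218 km
11: √((-0.0307·111.32)² + (-0.0489·97.77)²) = √(11.679470 + 22.857512) = 5.8768 km
Minimum: 2 at 1.4805 km.

2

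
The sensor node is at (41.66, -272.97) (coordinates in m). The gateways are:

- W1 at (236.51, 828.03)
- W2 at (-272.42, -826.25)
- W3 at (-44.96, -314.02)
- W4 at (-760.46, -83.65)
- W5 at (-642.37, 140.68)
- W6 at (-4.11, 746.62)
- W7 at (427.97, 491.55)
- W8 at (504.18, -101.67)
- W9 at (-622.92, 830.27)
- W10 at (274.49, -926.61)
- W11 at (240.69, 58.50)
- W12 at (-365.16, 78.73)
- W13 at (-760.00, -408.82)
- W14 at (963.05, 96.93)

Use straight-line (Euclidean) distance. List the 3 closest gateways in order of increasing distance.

Distances from (41.66, -272.97):
W1: 1118.11 m
W2: 636.21 m
W3: 95.85 m
W4: 824.16 m
W5: 799.38 m
W6: 1020.62 m
W7: 856.58 m
W8: 493.22 m
W9: 1287.95 m
W10: 693.87 m
W11: 386.63 m
W12: 537.77 m
W13: 813.09 m
W14: 992.87 m
Sorted: W3 (95.85 m) < W11 (386.63 m) < W8 (493.22 m) < W12 (537.77 m) < W2 (636.21 m) < …

W3, W11, W8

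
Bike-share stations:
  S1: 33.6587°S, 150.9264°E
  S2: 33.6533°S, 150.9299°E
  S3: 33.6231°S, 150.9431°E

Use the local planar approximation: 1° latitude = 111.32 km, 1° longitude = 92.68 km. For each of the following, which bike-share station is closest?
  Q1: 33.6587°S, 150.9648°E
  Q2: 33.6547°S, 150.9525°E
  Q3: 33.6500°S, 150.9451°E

Q1 at 33.6587°S, 150.9648°E:
  S1: √((0.0000·111.32)² + (-0.0384·92.68)²) = √(0.000000 + 12.665855) = 3.5589 km
  S2: √((0.0054·111.32)² + (-0.0349·92.68)²) = √(0.361355 + 10.462197) = 3.2899 km
  S3: √((0.0356·111.32)² + (-0.0217·92.68)²) = √(15.705306 + 4.044748) = 4.4441 km
  → nearest: S2 (3.2899 km)
Q2 at 33.6547°S, 150.9525°E:
  S1: √((-0.0040·111.32)² + (-0.0261·92.68)²) = √(0.198274 + 5.851309) = 2.4596 km
  S2: √((0.0014·111.32)² + (-0.0226·92.68)²) = √(0.024289 + 4.387215) = 2.1004 km
  S3: √((0.0316·111.32)² + (-0.0094·92.68)²) = √(12.374298 + 0.758976) = 3.6240 km
  → nearest: S2 (2.1004 km)
Q3 at 33.6500°S, 150.9451°E:
  S1: √((-0.0087·111.32)² + (-0.0187·92.68)²) = √(0.937961 + 3.003691) = 1.9854 km
  S2: √((-0.0033·111.32)² + (-0.0152·92.68)²) = √(0.134950 + 1.984537) = 1.4558 km
  S3: √((0.0269·111.32)² + (-0.0020·92.68)²) = √(8.967078 + 0.034358) = 3.0002 km
  → nearest: S2 (1.4558 km)

Q1→S2; Q2→S2; Q3→S2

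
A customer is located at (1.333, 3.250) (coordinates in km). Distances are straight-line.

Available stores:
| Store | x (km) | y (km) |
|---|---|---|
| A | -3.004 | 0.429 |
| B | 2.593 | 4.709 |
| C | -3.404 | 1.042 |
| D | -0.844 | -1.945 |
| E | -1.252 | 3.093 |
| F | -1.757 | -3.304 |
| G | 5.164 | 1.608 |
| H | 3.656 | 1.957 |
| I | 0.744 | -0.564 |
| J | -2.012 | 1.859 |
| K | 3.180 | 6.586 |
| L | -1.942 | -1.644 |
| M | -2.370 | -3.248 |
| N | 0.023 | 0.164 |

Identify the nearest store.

Distances from (1.333, 3.250):
A: √((-4.337)² + (-2.821)²) = √(18.80957 + 7.95804) = 5.174 km
B: √((1.260)² + (1.459)²) = √(1.58760 + 2.12868) = 1.928 km
C: √((-4.737)² + (-2.208)²) = √(22.43917 + 4.87526) = 5.226 km
D: √((-2.177)² + (-5.195)²) = √(4.73933 + 26.98803) = 5.633 km
E: √((-2.585)² + (-0.157)²) = √(6.68222 + 0.02465) = 2.590 km
F: √((-3.090)² + (-6.554)²) = √(9.54810 + 42.95492) = 7.246 km
G: √((3.831)² + (-1.642)²) = √(14.67656 + 2.69616) = 4.168 km
H: √((2.323)² + (-1.293)²) = √(5.39633 + 1.67185) = 2.659 km
I: √((-0.589)² + (-3.814)²) = √(0.34692 + 14.54660) = 3.859 km
J: √((-3.345)² + (-1.391)²) = √(11.18902 + 1.93488) = 3.623 km
K: √((1.847)² + (3.336)²) = √(3.41141 + 11.12890) = 3.813 km
L: √((-3.275)² + (-4.894)²) = √(10.72562 + 23.95124) = 5.889 km
M: √((-3.703)² + (-6.498)²) = √(13.71221 + 42.22400) = 7.479 km
N: √((-1.310)² + (-3.086)²) = √(1.71610 + 9.52340) = 3.353 km
Minimum: B at 1.928 km.

B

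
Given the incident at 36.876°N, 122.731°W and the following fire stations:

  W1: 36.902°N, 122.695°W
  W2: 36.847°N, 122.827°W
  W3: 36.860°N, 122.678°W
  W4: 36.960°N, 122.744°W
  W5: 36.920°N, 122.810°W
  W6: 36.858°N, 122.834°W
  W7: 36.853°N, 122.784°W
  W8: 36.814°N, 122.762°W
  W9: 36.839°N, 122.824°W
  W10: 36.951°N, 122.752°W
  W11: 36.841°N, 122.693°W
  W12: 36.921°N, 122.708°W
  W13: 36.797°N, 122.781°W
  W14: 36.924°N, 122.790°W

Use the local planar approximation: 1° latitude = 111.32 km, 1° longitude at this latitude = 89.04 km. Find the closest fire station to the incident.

Distances from 36.876°N, 122.731°W:
W1: 4.319 km
W2: 9.137 km
W3: 5.044 km
W4: 9.422 km
W5: 8.571 km
W6: 9.387 km
W7: 5.369 km
W8: 7.433 km
W9: 9.249 km
W10: 8.556 km
W11: 5.160 km
W12: 5.412 km
W13: 9.857 km
W14: 7.493 km
Minimum: W1 at 4.319 km.

W1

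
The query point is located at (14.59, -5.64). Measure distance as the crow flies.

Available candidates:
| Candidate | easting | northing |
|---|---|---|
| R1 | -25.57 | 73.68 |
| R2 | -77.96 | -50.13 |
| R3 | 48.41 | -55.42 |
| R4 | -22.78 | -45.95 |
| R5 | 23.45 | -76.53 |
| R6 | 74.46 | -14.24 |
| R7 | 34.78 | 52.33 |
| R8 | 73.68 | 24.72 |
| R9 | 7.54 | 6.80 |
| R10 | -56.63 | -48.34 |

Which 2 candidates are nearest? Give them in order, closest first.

R9, R4

Distances from (14.59, -5.64):
R1: 88.91
R2: 102.69
R3: 60.18
R4: 54.97
R5: 71.44
R6: 60.48
R7: 61.39
R8: 66.43
R9: 14.30
R10: 83.04
Sorted: R9 (14.30) < R4 (54.97) < R3 (60.18) < R6 (60.48) < …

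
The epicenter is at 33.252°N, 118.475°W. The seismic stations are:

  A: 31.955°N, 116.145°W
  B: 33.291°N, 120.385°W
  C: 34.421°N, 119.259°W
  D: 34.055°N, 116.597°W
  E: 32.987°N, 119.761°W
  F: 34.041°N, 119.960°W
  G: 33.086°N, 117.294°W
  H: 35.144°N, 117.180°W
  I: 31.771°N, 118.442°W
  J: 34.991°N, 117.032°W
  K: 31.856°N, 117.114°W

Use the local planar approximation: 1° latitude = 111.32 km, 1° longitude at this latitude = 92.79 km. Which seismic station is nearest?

Distances from 33.252°N, 118.475°W:
A: √((-1.297·111.32)² + (2.330·92.79)²) = √(20846.17347 + 46742.74268) = 259.979 km
B: √((0.039·111.32)² + (-1.910·92.79)²) = √(18.84845 + 31410.08300) = 177.282 km
C: √((1.169·111.32)² + (-0.784·92.79)²) = √(16934.61851 + 5292.17839) = 149.087 km
D: √((0.803·111.32)² + (1.878·92.79)²) = √(7990.56495 + 30366.41516) = 195.849 km
E: √((-0.265·111.32)² + (-1.286·92.79)²) = √(870.23820 + 14239.15726) = 122.920 km
F: √((0.789·111.32)² + (-1.485·92.79)²) = √(7714.36888 + 18986.95219) = 163.405 km
G: √((-0.166·111.32)² + (1.181·92.79)²) = √(341.47788 + 12008.87003) = 111.132 km
H: √((1.892·111.32)² + (1.295·92.79)²) = √(44359.70603 + 14439.15859) = 242.485 km
I: √((-1.481·111.32)² + (0.033·92.79)²) = √(27180.44185 + 9.37627) = 164.893 km
J: √((1.739·111.32)² + (1.443·92.79)²) = √(37475.33807 + 17928.13078) = 235.379 km
K: √((-1.396·111.32)² + (1.361·92.79)²) = √(24150.00538 + 15948.45436) = 200.246 km
Minimum: G at 111.132 km.

G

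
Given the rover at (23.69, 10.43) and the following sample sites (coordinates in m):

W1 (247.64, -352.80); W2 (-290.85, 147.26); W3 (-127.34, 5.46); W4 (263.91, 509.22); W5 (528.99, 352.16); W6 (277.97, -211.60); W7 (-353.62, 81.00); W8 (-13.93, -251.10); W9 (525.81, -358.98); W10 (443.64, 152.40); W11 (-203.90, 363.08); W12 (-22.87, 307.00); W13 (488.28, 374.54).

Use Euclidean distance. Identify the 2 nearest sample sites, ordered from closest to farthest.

Distances from (23.69, 10.43):
W1: √((223.95)² + (-363.23)²) = √(50153.6025 + 131936.0329) = 426.72 m
W2: √((-314.54)² + (136.83)²) = √(98935.4116 + 18722.4489) = 343.01 m
W3: √((-151.03)² + (-4.97)²) = √(22810.0609 + 24.7009) = 151.11 m
W4: √((240.22)² + (498.79)²) = √(57705.6484 + 248791.4641) = 553.62 m
W5: √((505.30)² + (341.73)²) = √(255328.0900 + 116779.3929) = 610.01 m
W6: √((254.28)² + (-222.03)²) = √(64658.3184 + 49297.3209) = 337.57 m
W7: √((-377.31)² + (70.57)²) = √(142362.8361 + 4980.1249) = 383.85 m
W8: √((-37.62)² + (-261.53)²) = √(1415.2644 + 68397.9409) = 264.22 m
W9: √((502.12)² + (-369.41)²) = √(252124.4944 + 136463.7481) = 623.37 m
W10: √((419.95)² + (141.97)²) = √(176358.0025 + 20155.4809) = 443.30 m
W11: √((-227.59)² + (352.65)²) = √(51797.2081 + 124362.0225) = 419.71 m
W12: √((-46.56)² + (296.57)²) = √(2167.8336 + 87953.7649) = 300.20 m
W13: √((464.59)² + (364.11)²) = √(215843.8681 + 132576.0921) = 590.27 m
Sorted: W3 (151.11 m) < W8 (264.22 m) < W12 (300.20 m) < W6 (337.57 m) < …

W3, W8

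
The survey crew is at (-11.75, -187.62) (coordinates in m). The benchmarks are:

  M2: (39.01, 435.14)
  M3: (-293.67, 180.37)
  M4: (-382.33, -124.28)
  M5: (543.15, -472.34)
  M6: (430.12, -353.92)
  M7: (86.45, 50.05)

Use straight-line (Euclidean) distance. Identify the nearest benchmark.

M7

Distances from (-11.75, -187.62):
M2: 624.83 m
M3: 463.57 m
M4: 375.95 m
M5: 623.68 m
M6: 472.13 m
M7: 257.16 m
Minimum: M7 at 257.16 m.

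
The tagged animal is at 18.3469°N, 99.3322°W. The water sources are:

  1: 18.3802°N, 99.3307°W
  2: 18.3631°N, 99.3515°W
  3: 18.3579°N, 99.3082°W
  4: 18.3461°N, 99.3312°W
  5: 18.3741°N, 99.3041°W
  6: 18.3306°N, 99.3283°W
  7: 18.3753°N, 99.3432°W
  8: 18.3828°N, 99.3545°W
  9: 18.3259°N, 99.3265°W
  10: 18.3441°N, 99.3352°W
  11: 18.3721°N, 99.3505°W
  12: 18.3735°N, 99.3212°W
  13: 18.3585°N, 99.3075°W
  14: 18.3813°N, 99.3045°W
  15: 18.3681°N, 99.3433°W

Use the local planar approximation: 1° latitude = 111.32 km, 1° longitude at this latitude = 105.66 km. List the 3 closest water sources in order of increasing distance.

Distances from 18.3469°N, 99.3322°W:
1: √((0.0333·111.32)² + (0.0015·105.66)²) = √(13.741523 + 0.025119) = 3.7103 km
2: √((0.0162·111.32)² + (-0.0193·105.66)²) = √(3.252194 + 4.158492) = 2.7223 km
3: √((0.0110·111.32)² + (0.0240·105.66)²) = √(1.499449 + 6.430485) = 2.8160 km
4: √((-0.0008·111.32)² + (0.0010·105.66)²) = √(0.007931 + 0.011164) = 0.1382 km
5: √((0.0272·111.32)² + (0.0281·105.66)²) = √(9.168203 + 8.815234) = 4.2407 km
6: √((-0.0163·111.32)² + (0.0039·105.66)²) = √(3.292468 + 0.169805) = 1.8607 km
7: √((0.0284·111.32)² + (-0.0110·105.66)²) = √(9.995006 + 1.350848) = 3.3684 km
8: √((0.0359·111.32)² + (-0.0223·105.66)²) = √(15.971117 + 5.551763) = 4.6393 km
9: √((-0.0210·111.32)² + (0.0057·105.66)²) = √(5.464935 + 0.362720) = 2.4141 km
10: √((-0.0028·111.32)² + (-0.0030·105.66)²) = √(0.097154 + 0.100476) = 0.4446 km
11: √((0.0252·111.32)² + (-0.0183·105.66)²) = √(7.869506 + 3.738724) = 3.4071 km
12: √((0.0266·111.32)² + (0.0110·105.66)²) = √(8.768184 + 1.350848) = 3.1810 km
13: √((0.0116·111.32)² + (0.0247·105.66)²) = √(1.667487 + 6.811066) = 2.9118 km
14: √((0.0344·111.32)² + (0.0277·105.66)²) = √(14.664366 + 8.566053) = 4.8198 km
15: √((0.0212·111.32)² + (-0.0111·105.66)²) = √(5.569524 + 1.375521) = 2.6353 km
Sorted: 4 (0.1382 km) < 10 (0.4446 km) < 6 (1.8607 km) < 9 (2.4141 km) < 15 (2.6353 km) < …

4, 10, 6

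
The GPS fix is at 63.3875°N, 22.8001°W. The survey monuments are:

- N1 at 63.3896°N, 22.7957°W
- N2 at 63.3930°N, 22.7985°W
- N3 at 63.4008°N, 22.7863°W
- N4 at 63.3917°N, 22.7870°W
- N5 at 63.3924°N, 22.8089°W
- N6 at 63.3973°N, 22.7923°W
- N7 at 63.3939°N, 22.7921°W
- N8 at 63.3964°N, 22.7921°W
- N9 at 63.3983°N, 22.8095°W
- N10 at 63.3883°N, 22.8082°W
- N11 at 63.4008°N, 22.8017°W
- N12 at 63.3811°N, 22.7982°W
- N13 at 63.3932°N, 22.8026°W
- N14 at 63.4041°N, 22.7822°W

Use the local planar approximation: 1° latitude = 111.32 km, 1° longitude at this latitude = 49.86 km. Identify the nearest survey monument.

Distances from 63.3875°N, 22.8001°W:
N1: √((0.0021·111.32)² + (0.0044·49.86)²) = √(0.054649 + 0.048129) = 0.3206 km
N2: √((0.0055·111.32)² + (0.0016·49.86)²) = √(0.374862 + 0.006364) = 0.6174 km
N3: √((0.0133·111.32)² + (0.0138·49.86)²) = √(2.192046 + 0.473438) = 1.6326 km
N4: √((0.0042·111.32)² + (0.0131·49.86)²) = √(0.218597 + 0.426626) = 0.8033 km
N5: √((0.0049·111.32)² + (-0.0088·49.86)²) = √(0.297535 + 0.192517) = 0.7000 km
N6: √((0.0098·111.32)² + (0.0078·49.86)²) = √(1.190141 + 0.151249) = 1.1582 km
N7: √((0.0064·111.32)² + (0.0080·49.86)²) = √(0.507582 + 0.159105) = 0.8165 km
N8: √((0.0089·111.32)² + (0.0080·49.86)²) = √(0.981582 + 0.159105) = 1.0680 km
N9: √((0.0108·111.32)² + (-0.0094·49.86)²) = √(1.445419 + 0.219665) = 1.2904 km
N10: √((0.0008·111.32)² + (-0.0081·49.86)²) = √(0.007931 + 0.163108) = 0.4136 km
N11: √((0.0133·111.32)² + (-0.0016·49.86)²) = √(2.192046 + 0.006364) = 1.4827 km
N12: √((-0.0064·111.32)² + (0.0019·49.86)²) = √(0.507582 + 0.008975) = 0.7187 km
N13: √((0.0057·111.32)² + (-0.0025·49.86)²) = √(0.402621 + 0.015538) = 0.6467 km
N14: √((0.0166·111.32)² + (0.0179·49.86)²) = √(3.414779 + 0.796546) = 2.0522 km
Minimum: N1 at 0.3206 km.

N1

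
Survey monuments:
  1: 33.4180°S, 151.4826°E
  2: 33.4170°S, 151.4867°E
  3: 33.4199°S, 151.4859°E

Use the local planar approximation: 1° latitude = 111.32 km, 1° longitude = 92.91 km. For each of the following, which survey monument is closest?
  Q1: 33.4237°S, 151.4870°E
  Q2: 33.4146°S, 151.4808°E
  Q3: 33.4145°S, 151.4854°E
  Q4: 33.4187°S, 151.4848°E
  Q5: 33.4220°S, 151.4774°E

Q1 at 33.4237°S, 151.4870°E:
  1: 0.7548 km
  2: 0.7464 km
  3: 0.4352 km
  → nearest: 3 (0.4352 km)
Q2 at 33.4146°S, 151.4808°E:
  1: 0.4138 km
  2: 0.6098 km
  3: 0.7567 km
  → nearest: 1 (0.4138 km)
Q3 at 33.4145°S, 151.4854°E:
  1: 0.4685 km
  2: 0.3034 km
  3: 0.6029 km
  → nearest: 2 (0.3034 km)
Q4 at 33.4187°S, 151.4848°E:
  1: 0.2188 km
  2: 0.2588 km
  3: 0.1682 km
  → nearest: 3 (0.1682 km)
Q5 at 33.4220°S, 151.4774°E:
  1: 0.6570 km
  2: 1.0278 km
  3: 0.8236 km
  → nearest: 1 (0.6570 km)

Q1→3; Q2→1; Q3→2; Q4→3; Q5→1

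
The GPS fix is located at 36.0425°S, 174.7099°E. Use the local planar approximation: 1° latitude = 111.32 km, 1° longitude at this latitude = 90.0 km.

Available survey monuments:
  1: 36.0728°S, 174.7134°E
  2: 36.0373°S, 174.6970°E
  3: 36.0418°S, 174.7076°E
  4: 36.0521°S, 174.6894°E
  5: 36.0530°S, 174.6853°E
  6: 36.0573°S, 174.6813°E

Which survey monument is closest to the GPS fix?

3

Distances from 36.0425°S, 174.7099°E:
1: 3.3877 km
2: 1.2973 km
3: 0.2212 km
4: 2.1322 km
5: 2.5036 km
6: 3.0561 km
Minimum: 3 at 0.2212 km.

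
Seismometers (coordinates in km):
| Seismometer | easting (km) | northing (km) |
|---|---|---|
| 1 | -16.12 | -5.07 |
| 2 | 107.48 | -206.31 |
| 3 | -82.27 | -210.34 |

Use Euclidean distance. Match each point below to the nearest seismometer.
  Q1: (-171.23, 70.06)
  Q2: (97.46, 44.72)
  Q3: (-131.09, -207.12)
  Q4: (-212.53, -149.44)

Q1→1; Q2→1; Q3→3; Q4→3

Q1 at (-171.23, 70.06):
  1: 172.35 km
  2: 392.50 km
  3: 294.17 km
  → nearest: 1 (172.35 km)
Q2 at (97.46, 44.72):
  1: 124.01 km
  2: 251.23 km
  3: 312.02 km
  → nearest: 1 (124.01 km)
Q3 at (-131.09, -207.12):
  1: 232.47 km
  2: 238.57 km
  3: 48.93 km
  → nearest: 3 (48.93 km)
Q4 at (-212.53, -149.44):
  1: 243.76 km
  2: 325.02 km
  3: 143.79 km
  → nearest: 3 (143.79 km)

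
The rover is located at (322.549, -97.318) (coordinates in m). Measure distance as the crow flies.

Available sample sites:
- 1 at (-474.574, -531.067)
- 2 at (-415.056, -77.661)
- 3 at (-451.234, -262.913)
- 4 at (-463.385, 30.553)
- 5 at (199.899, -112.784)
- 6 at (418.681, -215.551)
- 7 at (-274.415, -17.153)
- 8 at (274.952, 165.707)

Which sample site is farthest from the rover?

1

Distances from (322.549, -97.318):
1: √((-797.123)² + (-433.749)²) = √(635405.07713 + 188138.19500) = 907.493 m
2: √((-737.605)² + (19.657)²) = √(544061.13603 + 386.39765) = 737.867 m
3: √((-773.783)² + (-165.595)²) = √(598740.13109 + 27421.70403) = 791.304 m
4: √((-785.934)² + (127.871)²) = √(617692.25236 + 16350.99264) = 796.268 m
5: √((-122.650)² + (-15.466)²) = √(15043.02250 + 239.19716) = 123.621 m
6: √((96.132)² + (-118.233)²) = √(9241.36142 + 13979.04229) = 152.382 m
7: √((-596.964)² + (80.165)²) = √(356366.01730 + 6426.42722) = 602.323 m
8: √((-47.597)² + (263.025)²) = √(2265.47441 + 69182.15062) = 267.297 m
Maximum: 1 at 907.493 m.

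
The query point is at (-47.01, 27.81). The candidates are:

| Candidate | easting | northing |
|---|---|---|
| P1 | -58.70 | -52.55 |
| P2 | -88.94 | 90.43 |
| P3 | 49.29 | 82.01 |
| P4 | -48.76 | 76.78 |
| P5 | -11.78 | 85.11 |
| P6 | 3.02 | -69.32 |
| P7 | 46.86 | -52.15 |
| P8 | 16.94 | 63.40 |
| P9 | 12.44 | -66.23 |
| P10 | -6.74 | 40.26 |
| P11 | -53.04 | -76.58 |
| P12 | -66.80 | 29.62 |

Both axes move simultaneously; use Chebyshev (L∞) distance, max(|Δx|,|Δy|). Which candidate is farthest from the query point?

Distances from (-47.01, 27.81):
P1: 80.36
P2: 62.62
P3: 96.30
P4: 48.97
P5: 57.30
P6: 97.13
P7: 93.87
P8: 63.95
P9: 94.04
P10: 40.27
P11: 104.39
P12: 19.79
Maximum: P11 at 104.39.

P11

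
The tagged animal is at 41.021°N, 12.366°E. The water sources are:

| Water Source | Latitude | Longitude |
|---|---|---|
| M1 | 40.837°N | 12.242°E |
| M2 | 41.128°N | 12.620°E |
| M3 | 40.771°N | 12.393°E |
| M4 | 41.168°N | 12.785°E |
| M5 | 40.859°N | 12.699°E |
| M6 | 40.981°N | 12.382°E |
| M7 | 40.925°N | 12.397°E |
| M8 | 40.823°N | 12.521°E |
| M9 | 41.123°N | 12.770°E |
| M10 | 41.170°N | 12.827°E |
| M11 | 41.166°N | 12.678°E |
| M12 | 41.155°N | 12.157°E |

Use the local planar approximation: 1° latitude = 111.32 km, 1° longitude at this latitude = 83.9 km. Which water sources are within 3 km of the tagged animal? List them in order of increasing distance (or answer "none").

Distances from 41.021°N, 12.366°E:
M1: 22.974 km
M2: 24.414 km
M3: 27.922 km
M4: 38.776 km
M5: 33.253 km
M6: 4.651 km
M7: 10.999 km
M8: 25.592 km
M9: 35.747 km
M10: 42.084 km
M11: 30.753 km
M12: 23.022 km
Threshold 3 km: none within range.

none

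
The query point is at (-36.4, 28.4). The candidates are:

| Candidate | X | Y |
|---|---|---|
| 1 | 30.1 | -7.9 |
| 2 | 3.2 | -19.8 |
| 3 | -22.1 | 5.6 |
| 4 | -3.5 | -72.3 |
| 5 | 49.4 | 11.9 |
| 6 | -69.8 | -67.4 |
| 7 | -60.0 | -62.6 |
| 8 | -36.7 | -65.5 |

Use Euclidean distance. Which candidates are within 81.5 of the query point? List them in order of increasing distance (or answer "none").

3, 2, 1

Distances from (-36.4, 28.4):
1: √((66.5)² + (-36.3)²) = √(4422.250 + 1317.690) = 75.8
2: √((39.6)² + (-48.2)²) = √(1568.160 + 2323.240) = 62.4
3: √((14.3)² + (-22.8)²) = √(204.490 + 519.840) = 26.9
4: √((32.9)² + (-100.7)²) = √(1082.410 + 10140.490) = 105.9
5: √((85.8)² + (-16.5)²) = √(7361.640 + 272.250) = 87.4
6: √((-33.4)² + (-95.8)²) = √(1115.560 + 9177.640) = 101.5
7: √((-23.6)² + (-91.0)²) = √(556.960 + 8281.000) = 94.0
8: √((-0.3)² + (-93.9)²) = √(0.090 + 8817.210) = 93.9
Threshold 81.5: 3 (26.9), 2 (62.4), 1 (75.8) are within range.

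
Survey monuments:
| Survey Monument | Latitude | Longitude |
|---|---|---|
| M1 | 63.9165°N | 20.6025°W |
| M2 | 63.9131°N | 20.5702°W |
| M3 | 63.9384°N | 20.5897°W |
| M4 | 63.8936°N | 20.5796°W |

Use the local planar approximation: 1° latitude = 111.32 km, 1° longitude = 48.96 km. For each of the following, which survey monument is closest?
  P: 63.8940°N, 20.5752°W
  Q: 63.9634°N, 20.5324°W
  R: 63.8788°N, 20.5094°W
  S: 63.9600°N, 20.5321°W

P at 63.8940°N, 20.5752°W:
  M1: 2.8390 km
  M2: 2.1403 km
  M3: 4.9933 km
  M4: 0.2200 km
  → nearest: M4 (0.2200 km)
Q at 63.9634°N, 20.5324°W:
  M1: 6.2480 km
  M2: 5.8973 km
  M3: 3.9516 km
  M4: 8.1065 km
  → nearest: M3 (3.9516 km)
R at 63.8788°N, 20.5094°W:
  M1: 6.1960 km
  M2: 4.8415 km
  M3: 7.7120 km
  M4: 3.8115 km
  → nearest: M4 (3.8115 km)
S at 63.9600°N, 20.5321°W:
  M1: 5.9438 km
  M2: 5.5441 km
  M3: 3.7060 km
  M4: 7.7489 km
  → nearest: M3 (3.7060 km)

P→M4; Q→M3; R→M4; S→M3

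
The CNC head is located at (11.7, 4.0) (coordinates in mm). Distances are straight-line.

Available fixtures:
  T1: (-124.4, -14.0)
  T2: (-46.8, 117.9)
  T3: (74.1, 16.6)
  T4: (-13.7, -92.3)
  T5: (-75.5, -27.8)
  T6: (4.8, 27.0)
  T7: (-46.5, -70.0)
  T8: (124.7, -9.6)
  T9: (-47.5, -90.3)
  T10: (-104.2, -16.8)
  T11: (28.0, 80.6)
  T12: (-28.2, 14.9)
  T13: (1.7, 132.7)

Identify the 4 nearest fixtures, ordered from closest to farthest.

Distances from (11.7, 4.0):
T1: √((-136.1)² + (-18.0)²) = √(18523.210 + 324.000) = 137.3 mm
T2: √((-58.5)² + (113.9)²) = √(3422.250 + 12973.210) = 128.0 mm
T3: √((62.4)² + (12.6)²) = √(3893.760 + 158.760) = 63.7 mm
T4: √((-25.4)² + (-96.3)²) = √(645.160 + 9273.690) = 99.6 mm
T5: √((-87.2)² + (-31.8)²) = √(7603.840 + 1011.240) = 92.8 mm
T6: √((-6.9)² + (23.0)²) = √(47.610 + 529.000) = 24.0 mm
T7: √((-58.2)² + (-74.0)²) = √(3387.240 + 5476.000) = 94.1 mm
T8: √((113.0)² + (-13.6)²) = √(12769.000 + 184.960) = 113.8 mm
T9: √((-59.2)² + (-94.3)²) = √(3504.640 + 8892.490) = 111.3 mm
T10: √((-115.9)² + (-20.8)²) = √(13432.810 + 432.640) = 117.8 mm
T11: √((16.3)² + (76.6)²) = √(265.690 + 5867.560) = 78.3 mm
T12: √((-39.9)² + (10.9)²) = √(1592.010 + 118.810) = 41.4 mm
T13: √((-10.0)² + (128.7)²) = √(100.000 + 16563.690) = 129.1 mm
Sorted: T6 (24.0 mm) < T12 (41.4 mm) < T3 (63.7 mm) < T11 (78.3 mm) < T5 (92.8 mm) < T7 (94.1 mm) < …

T6, T12, T3, T11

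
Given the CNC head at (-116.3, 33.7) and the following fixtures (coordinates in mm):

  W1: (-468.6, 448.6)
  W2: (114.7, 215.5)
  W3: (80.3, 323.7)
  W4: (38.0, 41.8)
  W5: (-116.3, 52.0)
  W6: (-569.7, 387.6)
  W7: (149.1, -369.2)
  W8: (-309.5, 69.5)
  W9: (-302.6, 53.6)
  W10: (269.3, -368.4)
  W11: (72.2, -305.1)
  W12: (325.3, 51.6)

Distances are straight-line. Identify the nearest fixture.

W5

Distances from (-116.3, 33.7):
W1: √((-352.3)² + (414.9)²) = √(124115.290 + 172142.010) = 544.3 mm
W2: √((231.0)² + (181.8)²) = √(53361.000 + 33051.240) = 294.0 mm
W3: √((196.6)² + (290.0)²) = √(38651.560 + 84100.000) = 350.4 mm
W4: √((154.3)² + (8.1)²) = √(23808.490 + 65.610) = 154.5 mm
W5: √((0.0)² + (18.3)²) = √(0.000 + 334.890) = 18.3 mm
W6: √((-453.4)² + (353.9)²) = √(205571.560 + 125245.210) = 575.2 mm
W7: √((265.4)² + (-402.9)²) = √(70437.160 + 162328.410) = 482.5 mm
W8: √((-193.2)² + (35.8)²) = √(37326.240 + 1281.640) = 196.5 mm
W9: √((-186.3)² + (19.9)²) = √(34707.690 + 396.010) = 187.4 mm
W10: √((385.6)² + (-402.1)²) = √(148687.360 + 161684.410) = 557.1 mm
W11: √((188.5)² + (-338.8)²) = √(35532.250 + 114785.440) = 387.7 mm
W12: √((441.6)² + (17.9)²) = √(195010.560 + 320.410) = 442.0 mm
Minimum: W5 at 18.3 mm.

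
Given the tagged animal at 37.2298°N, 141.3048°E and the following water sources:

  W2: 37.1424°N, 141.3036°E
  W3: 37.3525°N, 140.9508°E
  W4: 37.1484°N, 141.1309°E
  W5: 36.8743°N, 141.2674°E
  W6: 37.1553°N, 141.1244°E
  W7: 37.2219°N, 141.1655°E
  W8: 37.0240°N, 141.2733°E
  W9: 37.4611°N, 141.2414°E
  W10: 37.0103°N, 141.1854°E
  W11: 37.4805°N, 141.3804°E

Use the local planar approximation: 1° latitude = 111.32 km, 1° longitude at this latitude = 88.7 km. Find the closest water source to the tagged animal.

W2

Distances from 37.2298°N, 141.3048°E:
W2: √((-0.0874·111.32)² + (-0.0012·88.7)²) = √(94.660602 + 0.011329) = 9.7300 km
W3: √((0.1227·111.32)² + (-0.3540·88.7)²) = √(186.567298 + 985.947440) = 34.2420 km
W4: √((-0.0814·111.32)² + (-0.1739·88.7)²) = √(82.109840 + 237.928466) = 17.8896 km
W5: √((-0.3555·111.32)² + (-0.0374·88.7)²) = √(1566.122055 + 11.005010) = 39.7131 km
W6: √((-0.0745·111.32)² + (-0.1804·88.7)²) = √(68.779488 + 256.047362) = 18.0230 km
W7: √((-0.0079·111.32)² + (-0.1393·88.7)²) = √(0.773394 + 152.668512) = 12.3872 km
W8: √((-0.2058·111.32)² + (-0.0315·88.7)²) = √(524.852338 + 7.806715) = 23.0794 km
W9: √((0.2313·111.32)² + (-0.0634·88.7)²) = √(662.975777 + 31.624652) = 26.3553 km
W10: √((-0.2195·111.32)² + (-0.1194·88.7)²) = √(597.056519 + 112.164621) = 26.6312 km
W11: √((0.2507·111.32)² + (0.0756·88.7)²) = √(778.852222 + 44.966681) = 28.7022 km
Minimum: W2 at 9.7300 km.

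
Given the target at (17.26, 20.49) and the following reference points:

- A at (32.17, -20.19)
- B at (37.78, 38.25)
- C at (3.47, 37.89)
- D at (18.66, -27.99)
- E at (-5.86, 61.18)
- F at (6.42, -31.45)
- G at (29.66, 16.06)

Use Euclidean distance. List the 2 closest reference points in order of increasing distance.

Distances from (17.26, 20.49):
A: 43.33
B: 27.14
C: 22.20
D: 48.50
E: 46.80
F: 53.06
G: 13.17
Sorted: G (13.17) < C (22.20) < B (27.14) < A (43.33) < …

G, C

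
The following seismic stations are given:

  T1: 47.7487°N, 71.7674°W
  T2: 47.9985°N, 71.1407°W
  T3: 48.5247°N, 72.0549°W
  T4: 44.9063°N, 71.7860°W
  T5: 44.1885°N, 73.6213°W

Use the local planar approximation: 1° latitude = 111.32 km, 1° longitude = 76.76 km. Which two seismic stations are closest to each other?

Pairwise distances:
T1–T2: 55.5645 km
T1–T3: 89.1587 km
T1–T4: 316.4192 km
T1–T5: 421.0956 km
T2–T3: 91.4090 km
T2–T4: 347.7693 km
T2–T5: 464.9106 km
T3–T4: 403.3288 km
T3–T5: 497.4553 km
T4–T5: 161.9611 km
Closest pair: T1–T2 at 55.5645 km.

T1 and T2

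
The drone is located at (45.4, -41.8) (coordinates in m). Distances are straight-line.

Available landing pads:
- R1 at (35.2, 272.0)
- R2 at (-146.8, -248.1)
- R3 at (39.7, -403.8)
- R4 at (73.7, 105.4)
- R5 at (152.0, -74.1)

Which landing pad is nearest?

Distances from (45.4, -41.8):
R1: 314.0 m
R2: 282.0 m
R3: 362.0 m
R4: 149.9 m
R5: 111.4 m
Minimum: R5 at 111.4 m.

R5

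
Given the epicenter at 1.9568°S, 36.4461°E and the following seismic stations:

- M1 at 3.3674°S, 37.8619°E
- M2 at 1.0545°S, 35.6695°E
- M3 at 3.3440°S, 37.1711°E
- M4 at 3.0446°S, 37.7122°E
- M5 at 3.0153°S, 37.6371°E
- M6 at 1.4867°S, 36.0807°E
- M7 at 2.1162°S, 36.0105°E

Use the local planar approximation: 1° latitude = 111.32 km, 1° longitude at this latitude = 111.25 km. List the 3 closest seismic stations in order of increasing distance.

Distances from 1.9568°S, 36.4461°E:
M1: 222.4106 km
M2: 132.4893 km
M3: 174.2180 km
M4: 185.7511 km
M5: 177.3143 km
M6: 66.2652 km
M7: 51.6070 km
Sorted: M7 (51.6070 km) < M6 (66.2652 km) < M2 (132.4893 km) < M3 (174.2180 km) < M5 (177.3143 km) < …

M7, M6, M2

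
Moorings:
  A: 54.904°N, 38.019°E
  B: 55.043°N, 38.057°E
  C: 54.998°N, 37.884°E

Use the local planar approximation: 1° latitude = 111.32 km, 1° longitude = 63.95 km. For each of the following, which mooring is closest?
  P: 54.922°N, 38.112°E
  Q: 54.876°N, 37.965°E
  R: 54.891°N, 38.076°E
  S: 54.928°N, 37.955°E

P at 54.922°N, 38.112°E:
  A: √((-0.018·111.32)² + (-0.093·63.95)²) = √(4.01505 + 35.37097) = 6.276 km
  B: √((0.121·111.32)² + (-0.055·63.95)²) = √(181.43336 + 12.37105) = 13.921 km
  C: √((0.076·111.32)² + (-0.228·63.95)²) = √(71.57701 + 212.59390) = 16.857 km
  → nearest: A (6.276 km)
Q at 54.876°N, 37.965°E:
  A: √((0.028·111.32)² + (0.054·63.95)²) = √(9.71544 + 11.92528) = 4.652 km
  B: √((0.167·111.32)² + (0.092·63.95)²) = √(345.60446 + 34.61440) = 19.499 km
  C: √((0.122·111.32)² + (-0.081·63.95)²) = √(184.44465 + 26.83188) = 14.535 km
  → nearest: A (4.652 km)
R at 54.891°N, 38.076°E:
  A: √((0.013·111.32)² + (-0.057·63.95)²) = √(2.09427 + 13.28712) = 3.922 km
  B: √((0.152·111.32)² + (-0.019·63.95)²) = √(286.30806 + 1.47635) = 16.964 km
  C: √((0.107·111.32)² + (-0.192·63.95)²) = √(141.87764 + 150.75911) = 17.107 km
  → nearest: A (3.922 km)
S at 54.928°N, 37.955°E:
  A: √((-0.024·111.32)² + (0.064·63.95)²) = √(7.13787 + 16.75101) = 4.888 km
  B: √((0.115·111.32)² + (0.102·63.95)²) = √(163.88608 + 42.54822) = 14.368 km
  C: √((0.070·111.32)² + (-0.071·63.95)²) = √(60.72150 + 20.61569) = 9.019 km
  → nearest: A (4.888 km)

P→A; Q→A; R→A; S→A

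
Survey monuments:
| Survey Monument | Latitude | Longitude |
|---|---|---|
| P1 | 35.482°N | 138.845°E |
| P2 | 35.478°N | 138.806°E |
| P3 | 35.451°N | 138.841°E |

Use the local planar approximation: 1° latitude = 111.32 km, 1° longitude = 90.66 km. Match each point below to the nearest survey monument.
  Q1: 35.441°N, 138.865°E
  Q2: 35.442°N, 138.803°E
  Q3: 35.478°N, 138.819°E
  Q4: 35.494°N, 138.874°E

Q1 at 35.441°N, 138.865°E:
  P1: 4.911 km
  P2: 6.751 km
  P3: 2.444 km
  → nearest: P3 (2.444 km)
Q2 at 35.442°N, 138.803°E:
  P1: 5.859 km
  P2: 4.017 km
  P3: 3.588 km
  → nearest: P3 (3.588 km)
Q3 at 35.478°N, 138.819°E:
  P1: 2.399 km
  P2: 1.179 km
  P3: 3.607 km
  → nearest: P2 (1.179 km)
Q4 at 35.494°N, 138.874°E:
  P1: 2.949 km
  P2: 6.417 km
  P3: 5.645 km
  → nearest: P1 (2.949 km)

Q1→P3; Q2→P3; Q3→P2; Q4→P1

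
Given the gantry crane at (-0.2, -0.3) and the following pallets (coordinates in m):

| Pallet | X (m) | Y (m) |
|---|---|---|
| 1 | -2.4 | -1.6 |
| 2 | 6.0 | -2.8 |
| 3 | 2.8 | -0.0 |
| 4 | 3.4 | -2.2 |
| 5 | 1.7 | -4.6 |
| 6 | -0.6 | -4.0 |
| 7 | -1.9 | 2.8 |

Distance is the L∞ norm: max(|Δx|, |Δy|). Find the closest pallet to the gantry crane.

1

Distances from (-0.2, -0.3):
1: 2.2 m
2: 6.2 m
3: 3.0 m
4: 3.6 m
5: 4.3 m
6: 3.7 m
7: 3.1 m
Minimum: 1 at 2.2 m.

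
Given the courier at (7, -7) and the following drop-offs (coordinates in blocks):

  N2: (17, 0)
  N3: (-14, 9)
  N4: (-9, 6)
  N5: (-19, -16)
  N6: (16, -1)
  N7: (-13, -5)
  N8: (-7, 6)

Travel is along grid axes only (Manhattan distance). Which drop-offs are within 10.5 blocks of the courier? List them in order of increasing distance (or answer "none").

none

Distances from (7, -7):
N2: |10| + |7| = 10 + 7 = 17 blocks
N3: |-21| + |16| = 21 + 16 = 37 blocks
N4: |-16| + |13| = 16 + 13 = 29 blocks
N5: |-26| + |-9| = 26 + 9 = 35 blocks
N6: |9| + |6| = 9 + 6 = 15 blocks
N7: |-20| + |2| = 20 + 2 = 22 blocks
N8: |-14| + |13| = 14 + 13 = 27 blocks
Threshold 10.5 blocks: none within range.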